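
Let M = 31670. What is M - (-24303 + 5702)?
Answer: 50271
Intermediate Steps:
M - (-24303 + 5702) = 31670 - (-24303 + 5702) = 31670 - 1*(-18601) = 31670 + 18601 = 50271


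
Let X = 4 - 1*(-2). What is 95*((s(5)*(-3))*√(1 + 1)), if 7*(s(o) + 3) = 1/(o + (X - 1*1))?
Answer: 11913*√2/14 ≈ 1203.4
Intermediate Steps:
X = 6 (X = 4 + 2 = 6)
s(o) = -3 + 1/(7*(5 + o)) (s(o) = -3 + 1/(7*(o + (6 - 1*1))) = -3 + 1/(7*(o + (6 - 1))) = -3 + 1/(7*(o + 5)) = -3 + 1/(7*(5 + o)))
95*((s(5)*(-3))*√(1 + 1)) = 95*((((-104 - 21*5)/(7*(5 + 5)))*(-3))*√(1 + 1)) = 95*((((⅐)*(-104 - 105)/10)*(-3))*√2) = 95*((((⅐)*(⅒)*(-209))*(-3))*√2) = 95*((-209/70*(-3))*√2) = 95*(627*√2/70) = 11913*√2/14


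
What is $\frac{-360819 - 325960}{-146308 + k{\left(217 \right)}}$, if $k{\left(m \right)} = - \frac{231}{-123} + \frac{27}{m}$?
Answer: $\frac{6110272763}{1301684460} \approx 4.6941$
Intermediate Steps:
$k{\left(m \right)} = \frac{77}{41} + \frac{27}{m}$ ($k{\left(m \right)} = \left(-231\right) \left(- \frac{1}{123}\right) + \frac{27}{m} = \frac{77}{41} + \frac{27}{m}$)
$\frac{-360819 - 325960}{-146308 + k{\left(217 \right)}} = \frac{-360819 - 325960}{-146308 + \left(\frac{77}{41} + \frac{27}{217}\right)} = - \frac{686779}{-146308 + \left(\frac{77}{41} + 27 \cdot \frac{1}{217}\right)} = - \frac{686779}{-146308 + \left(\frac{77}{41} + \frac{27}{217}\right)} = - \frac{686779}{-146308 + \frac{17816}{8897}} = - \frac{686779}{- \frac{1301684460}{8897}} = \left(-686779\right) \left(- \frac{8897}{1301684460}\right) = \frac{6110272763}{1301684460}$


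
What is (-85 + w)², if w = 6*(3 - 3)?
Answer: 7225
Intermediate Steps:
w = 0 (w = 6*0 = 0)
(-85 + w)² = (-85 + 0)² = (-85)² = 7225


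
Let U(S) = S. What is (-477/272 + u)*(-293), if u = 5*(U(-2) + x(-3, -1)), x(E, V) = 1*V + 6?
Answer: -1055679/272 ≈ -3881.2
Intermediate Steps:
x(E, V) = 6 + V (x(E, V) = V + 6 = 6 + V)
u = 15 (u = 5*(-2 + (6 - 1)) = 5*(-2 + 5) = 5*3 = 15)
(-477/272 + u)*(-293) = (-477/272 + 15)*(-293) = (3603/272)*(-293) = -1055679/272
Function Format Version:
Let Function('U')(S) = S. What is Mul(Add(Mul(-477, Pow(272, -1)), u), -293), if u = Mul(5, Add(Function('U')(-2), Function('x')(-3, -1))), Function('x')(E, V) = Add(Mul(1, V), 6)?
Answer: Rational(-1055679, 272) ≈ -3881.2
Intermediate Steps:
Function('x')(E, V) = Add(6, V) (Function('x')(E, V) = Add(V, 6) = Add(6, V))
u = 15 (u = Mul(5, Add(-2, Add(6, -1))) = Mul(5, Add(-2, 5)) = Mul(5, 3) = 15)
Mul(Add(Mul(-477, Pow(272, -1)), u), -293) = Mul(Add(Mul(-477, Pow(272, -1)), 15), -293) = Mul(Add(Mul(-477, Rational(1, 272)), 15), -293) = Mul(Add(Rational(-477, 272), 15), -293) = Mul(Rational(3603, 272), -293) = Rational(-1055679, 272)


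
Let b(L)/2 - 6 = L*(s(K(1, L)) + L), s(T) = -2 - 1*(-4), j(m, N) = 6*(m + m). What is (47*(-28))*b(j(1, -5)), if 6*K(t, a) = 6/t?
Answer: -457968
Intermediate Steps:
K(t, a) = 1/t (K(t, a) = (6/t)/6 = 1/t)
j(m, N) = 12*m (j(m, N) = 6*(2*m) = 12*m)
s(T) = 2 (s(T) = -2 + 4 = 2)
b(L) = 12 + 2*L*(2 + L) (b(L) = 12 + 2*(L*(2 + L)) = 12 + 2*L*(2 + L))
(47*(-28))*b(j(1, -5)) = (47*(-28))*(12 + 2*(12*1)² + 4*(12*1)) = -1316*(12 + 2*12² + 4*12) = -1316*(12 + 2*144 + 48) = -1316*(12 + 288 + 48) = -1316*348 = -457968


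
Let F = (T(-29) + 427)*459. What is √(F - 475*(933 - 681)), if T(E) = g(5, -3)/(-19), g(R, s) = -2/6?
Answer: 6*√765130/19 ≈ 276.23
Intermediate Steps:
g(R, s) = -⅓ (g(R, s) = -2*⅙ = -⅓)
T(E) = 1/57 (T(E) = -⅓/(-19) = -⅓*(-1/19) = 1/57)
F = 3724020/19 (F = (1/57 + 427)*459 = (24340/57)*459 = 3724020/19 ≈ 1.9600e+5)
√(F - 475*(933 - 681)) = √(3724020/19 - 475*(933 - 681)) = √(3724020/19 - 475*252) = √(3724020/19 - 119700) = √(1449720/19) = 6*√765130/19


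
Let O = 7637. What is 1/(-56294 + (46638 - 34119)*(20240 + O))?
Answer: 1/348935869 ≈ 2.8659e-9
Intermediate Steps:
1/(-56294 + (46638 - 34119)*(20240 + O)) = 1/(-56294 + (46638 - 34119)*(20240 + 7637)) = 1/(-56294 + 12519*27877) = 1/(-56294 + 348992163) = 1/348935869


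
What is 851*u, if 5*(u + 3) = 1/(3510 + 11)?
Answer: -44944714/17605 ≈ -2553.0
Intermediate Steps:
u = -52814/17605 (u = -3 + 1/(5*(3510 + 11)) = -3 + (⅕)/3521 = -3 + (⅕)*(1/3521) = -3 + 1/17605 = -52814/17605 ≈ -2.9999)
851*u = 851*(-52814/17605) = -44944714/17605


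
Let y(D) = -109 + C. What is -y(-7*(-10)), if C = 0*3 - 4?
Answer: 113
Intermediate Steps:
C = -4 (C = 0 - 4 = -4)
y(D) = -113 (y(D) = -109 - 4 = -113)
-y(-7*(-10)) = -1*(-113) = 113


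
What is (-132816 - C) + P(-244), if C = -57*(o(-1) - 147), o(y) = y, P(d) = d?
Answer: -141496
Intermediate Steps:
C = 8436 (C = -57*(-1 - 147) = -57*(-148) = 8436)
(-132816 - C) + P(-244) = (-132816 - 1*8436) - 244 = (-132816 - 8436) - 244 = -141252 - 244 = -141496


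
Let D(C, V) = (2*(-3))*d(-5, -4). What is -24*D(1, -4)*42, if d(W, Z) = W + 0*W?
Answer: -30240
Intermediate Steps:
d(W, Z) = W (d(W, Z) = W + 0 = W)
D(C, V) = 30 (D(C, V) = (2*(-3))*(-5) = -6*(-5) = 30)
-24*D(1, -4)*42 = -24*30*42 = -720*42 = -30240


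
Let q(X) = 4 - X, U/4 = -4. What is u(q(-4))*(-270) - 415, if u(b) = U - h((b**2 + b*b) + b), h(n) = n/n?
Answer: 4175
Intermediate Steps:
h(n) = 1
U = -16 (U = 4*(-4) = -16)
u(b) = -17 (u(b) = -16 - 1*1 = -16 - 1 = -17)
u(q(-4))*(-270) - 415 = -17*(-270) - 415 = 4590 - 415 = 4175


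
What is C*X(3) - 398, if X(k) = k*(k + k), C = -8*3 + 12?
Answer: -614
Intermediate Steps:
C = -12 (C = -24 + 12 = -12)
X(k) = 2*k**2 (X(k) = k*(2*k) = 2*k**2)
C*X(3) - 398 = -24*3**2 - 398 = -24*9 - 398 = -12*18 - 398 = -216 - 398 = -614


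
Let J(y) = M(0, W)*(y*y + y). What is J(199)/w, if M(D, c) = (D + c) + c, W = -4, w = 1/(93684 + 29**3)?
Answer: -37594443200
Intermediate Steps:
w = 1/118073 (w = 1/(93684 + 24389) = 1/118073 ≈ 8.4693e-6)
M(D, c) = D + 2*c
J(y) = -8*y - 8*y**2 (J(y) = (0 + 2*(-4))*(y*y + y) = (0 - 8)*(y**2 + y) = -8*(y + y**2) = -8*y - 8*y**2)
J(199)/w = (-8*199*(1 + 199))/(1/118073) = -8*199*200*118073 = -318400*118073 = -37594443200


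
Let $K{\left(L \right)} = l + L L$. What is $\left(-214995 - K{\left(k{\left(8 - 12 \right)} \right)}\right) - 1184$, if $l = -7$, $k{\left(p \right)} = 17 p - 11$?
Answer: $-222413$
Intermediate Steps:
$k{\left(p \right)} = -11 + 17 p$
$K{\left(L \right)} = -7 + L^{2}$ ($K{\left(L \right)} = -7 + L L = -7 + L^{2}$)
$\left(-214995 - K{\left(k{\left(8 - 12 \right)} \right)}\right) - 1184 = \left(-214995 - \left(-7 + \left(-11 + 17 \left(8 - 12\right)\right)^{2}\right)\right) - 1184 = \left(-214995 - \left(-7 + \left(-11 + 17 \left(-4\right)\right)^{2}\right)\right) - 1184 = \left(-214995 - \left(-7 + \left(-11 - 68\right)^{2}\right)\right) - 1184 = \left(-214995 - \left(-7 + \left(-79\right)^{2}\right)\right) - 1184 = \left(-214995 - \left(-7 + 6241\right)\right) - 1184 = \left(-214995 - 6234\right) - 1184 = -221229 - 1184 = -222413$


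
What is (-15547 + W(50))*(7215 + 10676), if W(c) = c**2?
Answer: -233423877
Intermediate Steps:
(-15547 + W(50))*(7215 + 10676) = (-15547 + 50**2)*(7215 + 10676) = (-15547 + 2500)*17891 = -13047*17891 = -233423877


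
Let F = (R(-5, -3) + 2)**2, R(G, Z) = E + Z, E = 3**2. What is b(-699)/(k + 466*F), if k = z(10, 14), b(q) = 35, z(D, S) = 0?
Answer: 35/29824 ≈ 0.0011736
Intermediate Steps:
E = 9
R(G, Z) = 9 + Z
k = 0
F = 64 (F = ((9 - 3) + 2)**2 = (6 + 2)**2 = 8**2 = 64)
b(-699)/(k + 466*F) = 35/(0 + 466*64) = 35/(0 + 29824) = 35/29824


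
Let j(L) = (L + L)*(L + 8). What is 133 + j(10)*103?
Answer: 37213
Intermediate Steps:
j(L) = 2*L*(8 + L) (j(L) = (2*L)*(8 + L) = 2*L*(8 + L))
133 + j(10)*103 = 133 + (2*10*(8 + 10))*103 = 133 + (2*10*18)*103 = 133 + 360*103 = 133 + 37080 = 37213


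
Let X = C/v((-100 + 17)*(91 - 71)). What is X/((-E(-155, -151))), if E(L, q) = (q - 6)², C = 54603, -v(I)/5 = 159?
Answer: 18201/6531985 ≈ 0.0027864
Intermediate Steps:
v(I) = -795 (v(I) = -5*159 = -795)
E(L, q) = (-6 + q)²
X = -18201/265 (X = 54603/(-795) = 54603*(-1/795) = -18201/265 ≈ -68.683)
X/((-E(-155, -151))) = -18201*(-1/(-6 - 151)²)/265 = -18201/(265*((-1*(-157)²))) = -18201/(265*((-1*24649))) = -18201/265/(-24649) = -18201/265*(-1/24649) = 18201/6531985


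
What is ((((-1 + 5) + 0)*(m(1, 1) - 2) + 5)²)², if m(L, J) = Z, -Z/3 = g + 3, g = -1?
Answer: 531441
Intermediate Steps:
Z = -6 (Z = -3*(-1 + 3) = -3*2 = -6)
m(L, J) = -6
((((-1 + 5) + 0)*(m(1, 1) - 2) + 5)²)² = ((((-1 + 5) + 0)*(-6 - 2) + 5)²)² = (((4 + 0)*(-8) + 5)²)² = ((4*(-8) + 5)²)² = ((-32 + 5)²)² = ((-27)²)² = 729² = 531441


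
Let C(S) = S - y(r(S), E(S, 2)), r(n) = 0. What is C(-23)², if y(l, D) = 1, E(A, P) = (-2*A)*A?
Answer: 576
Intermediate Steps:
E(A, P) = -2*A²
C(S) = -1 + S (C(S) = S - 1*1 = S - 1 = -1 + S)
C(-23)² = (-1 - 23)² = (-24)² = 576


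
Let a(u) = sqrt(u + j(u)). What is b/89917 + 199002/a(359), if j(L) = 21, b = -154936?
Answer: -154936/89917 + 99501*sqrt(95)/95 ≈ 10207.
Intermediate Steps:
a(u) = sqrt(21 + u) (a(u) = sqrt(u + 21) = sqrt(21 + u))
b/89917 + 199002/a(359) = -154936/89917 + 199002/(sqrt(21 + 359)) = -154936*1/89917 + 199002/(sqrt(380)) = -154936/89917 + 199002/((2*sqrt(95))) = -154936/89917 + 199002*(sqrt(95)/190) = -154936/89917 + 99501*sqrt(95)/95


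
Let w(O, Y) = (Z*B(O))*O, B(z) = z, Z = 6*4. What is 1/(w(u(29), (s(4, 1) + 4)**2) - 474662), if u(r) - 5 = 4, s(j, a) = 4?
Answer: -1/472718 ≈ -2.1154e-6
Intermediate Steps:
Z = 24
u(r) = 9 (u(r) = 5 + 4 = 9)
w(O, Y) = 24*O**2 (w(O, Y) = (24*O)*O = 24*O**2)
1/(w(u(29), (s(4, 1) + 4)**2) - 474662) = 1/(24*9**2 - 474662) = 1/(24*81 - 474662) = 1/(1944 - 474662) = 1/(-472718) = -1/472718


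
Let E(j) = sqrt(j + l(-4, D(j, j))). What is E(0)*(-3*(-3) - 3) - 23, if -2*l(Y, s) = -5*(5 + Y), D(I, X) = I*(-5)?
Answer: -23 + 3*sqrt(10) ≈ -13.513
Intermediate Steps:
D(I, X) = -5*I
l(Y, s) = 25/2 + 5*Y/2 (l(Y, s) = -(-5)*(5 + Y)/2 = -(-25 - 5*Y)/2 = 25/2 + 5*Y/2)
E(j) = sqrt(5/2 + j) (E(j) = sqrt(j + (25/2 + (5/2)*(-4))) = sqrt(j + (25/2 - 10)) = sqrt(j + 5/2) = sqrt(5/2 + j))
E(0)*(-3*(-3) - 3) - 23 = (sqrt(10 + 4*0)/2)*(-3*(-3) - 3) - 23 = (sqrt(10 + 0)/2)*(9 - 3) - 23 = (sqrt(10)/2)*6 - 23 = 3*sqrt(10) - 23 = -23 + 3*sqrt(10)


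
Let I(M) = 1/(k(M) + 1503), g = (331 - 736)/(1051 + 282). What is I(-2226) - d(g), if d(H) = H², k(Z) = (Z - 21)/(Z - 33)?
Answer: -184421627283/2012341007612 ≈ -0.091645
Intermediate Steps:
k(Z) = (-21 + Z)/(-33 + Z)
g = -405/1333 ≈ -0.30383
I(M) = 1/(1503 + (-21 + M)/(-33 + M)) (I(M) = 1/((-21 + M)/(-33 + M) + 1503) = 1/(1503 + (-21 + M)/(-33 + M)))
I(-2226) - d(g) = (-33 - 2226)/(4*(-12405 + 376*(-2226))) - (-405/1333)² = (¼)*(-2259)/(-12405 - 836976) - 1*164025/1776889 = (¼)*(-2259)/(-849381) - 164025/1776889 = (¼)*(-1/849381)*(-2259) - 164025/1776889 = 753/1132508 - 164025/1776889 = -184421627283/2012341007612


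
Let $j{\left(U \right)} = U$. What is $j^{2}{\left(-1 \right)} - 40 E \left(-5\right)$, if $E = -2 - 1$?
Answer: $-599$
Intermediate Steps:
$E = -3$
$j^{2}{\left(-1 \right)} - 40 E \left(-5\right) = \left(-1\right)^{2} - 40 \left(\left(-3\right) \left(-5\right)\right) = 1 - 600 = -599$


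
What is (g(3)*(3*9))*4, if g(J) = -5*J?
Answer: -1620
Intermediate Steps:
(g(3)*(3*9))*4 = ((-5*3)*(3*9))*4 = -15*27*4 = -405*4 = -1620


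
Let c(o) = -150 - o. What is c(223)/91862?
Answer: -373/91862 ≈ -0.0040604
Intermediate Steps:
c(223)/91862 = (-150 - 1*223)/91862 = (-150 - 223)*(1/91862) = -373*1/91862 = -373/91862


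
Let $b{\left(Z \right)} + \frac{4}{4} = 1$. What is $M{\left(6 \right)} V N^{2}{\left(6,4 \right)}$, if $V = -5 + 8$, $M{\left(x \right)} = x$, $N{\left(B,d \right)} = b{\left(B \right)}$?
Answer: $0$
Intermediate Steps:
$b{\left(Z \right)} = 0$ ($b{\left(Z \right)} = -1 + 1 = 0$)
$N{\left(B,d \right)} = 0$
$V = 3$
$M{\left(6 \right)} V N^{2}{\left(6,4 \right)} = 6 \cdot 3 \cdot 0^{2} = 18 \cdot 0 = 0$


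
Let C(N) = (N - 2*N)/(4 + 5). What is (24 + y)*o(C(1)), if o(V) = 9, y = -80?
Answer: -504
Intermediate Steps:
C(N) = -N/9
(24 + y)*o(C(1)) = (24 - 80)*9 = -56*9 = -504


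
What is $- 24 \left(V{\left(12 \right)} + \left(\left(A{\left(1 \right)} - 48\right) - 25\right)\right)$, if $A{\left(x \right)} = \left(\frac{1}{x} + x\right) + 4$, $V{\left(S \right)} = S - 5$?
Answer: $1440$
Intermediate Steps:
$V{\left(S \right)} = -5 + S$ ($V{\left(S \right)} = S - 5 = -5 + S$)
$A{\left(x \right)} = 4 + x + \frac{1}{x}$ ($A{\left(x \right)} = \left(x + \frac{1}{x}\right) + 4 = 4 + x + \frac{1}{x}$)
$- 24 \left(V{\left(12 \right)} + \left(\left(A{\left(1 \right)} - 48\right) - 25\right)\right) = - 24 \left(\left(-5 + 12\right) + \left(\left(\left(4 + 1 + 1^{-1}\right) - 48\right) - 25\right)\right) = - 24 \left(7 + \left(\left(\left(4 + 1 + 1\right) - 48\right) - 25\right)\right) = - 24 \left(7 + \left(\left(6 - 48\right) - 25\right)\right) = - 24 \left(7 - 67\right) = \left(-24\right) \left(-60\right) = 1440$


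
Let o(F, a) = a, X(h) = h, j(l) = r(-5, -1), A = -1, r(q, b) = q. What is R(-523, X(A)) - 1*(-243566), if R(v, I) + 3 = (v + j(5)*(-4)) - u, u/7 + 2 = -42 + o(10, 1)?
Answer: 243361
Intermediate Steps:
j(l) = -5
u = -301 (u = -14 + 7*(-42 + 1) = -14 + 7*(-41) = -14 - 287 = -301)
R(v, I) = 318 + v (R(v, I) = -3 + ((v - 5*(-4)) - 1*(-301)) = -3 + ((v + 20) + 301) = -3 + ((20 + v) + 301) = -3 + (321 + v) = 318 + v)
R(-523, X(A)) - 1*(-243566) = (318 - 523) - 1*(-243566) = -205 + 243566 = 243361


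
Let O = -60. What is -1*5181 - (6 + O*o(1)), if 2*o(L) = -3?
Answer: -5277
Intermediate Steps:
o(L) = -3/2 (o(L) = (1/2)*(-3) = -3/2)
-1*5181 - (6 + O*o(1)) = -1*5181 - (6 - 60*(-3/2)) = -5181 - (6 + 90) = -5181 - 1*96 = -5181 - 96 = -5277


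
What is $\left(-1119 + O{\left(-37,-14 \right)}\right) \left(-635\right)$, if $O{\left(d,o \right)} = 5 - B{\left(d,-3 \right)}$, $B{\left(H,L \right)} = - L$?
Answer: $709295$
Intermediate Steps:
$O{\left(d,o \right)} = 2$ ($O{\left(d,o \right)} = 5 - \left(-1\right) \left(-3\right) = 5 - 3 = 2$)
$\left(-1119 + O{\left(-37,-14 \right)}\right) \left(-635\right) = \left(-1119 + 2\right) \left(-635\right) = \left(-1117\right) \left(-635\right) = 709295$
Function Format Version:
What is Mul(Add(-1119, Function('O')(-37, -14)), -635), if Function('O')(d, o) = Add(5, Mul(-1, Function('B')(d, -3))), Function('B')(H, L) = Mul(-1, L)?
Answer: 709295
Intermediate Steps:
Function('O')(d, o) = 2 (Function('O')(d, o) = Add(5, Mul(-1, Mul(-1, -3))) = Add(5, Mul(-1, 3)) = Add(5, -3) = 2)
Mul(Add(-1119, Function('O')(-37, -14)), -635) = Mul(Add(-1119, 2), -635) = Mul(-1117, -635) = 709295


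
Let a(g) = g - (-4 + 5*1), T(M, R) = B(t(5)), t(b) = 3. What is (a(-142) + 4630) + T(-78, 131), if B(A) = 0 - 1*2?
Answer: 4485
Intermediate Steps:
B(A) = -2 (B(A) = 0 - 2 = -2)
T(M, R) = -2
a(g) = -1 + g (a(g) = g - (-4 + 5) = g - 1*1 = g - 1 = -1 + g)
(a(-142) + 4630) + T(-78, 131) = ((-1 - 142) + 4630) - 2 = (-143 + 4630) - 2 = 4487 - 2 = 4485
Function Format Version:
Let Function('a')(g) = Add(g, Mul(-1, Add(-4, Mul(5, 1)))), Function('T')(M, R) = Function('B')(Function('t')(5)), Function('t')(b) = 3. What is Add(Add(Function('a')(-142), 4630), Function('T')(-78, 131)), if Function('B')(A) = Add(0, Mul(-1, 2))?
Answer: 4485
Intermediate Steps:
Function('B')(A) = -2 (Function('B')(A) = Add(0, -2) = -2)
Function('T')(M, R) = -2
Function('a')(g) = Add(-1, g) (Function('a')(g) = Add(g, Mul(-1, Add(-4, 5))) = Add(g, Mul(-1, 1)) = Add(g, -1) = Add(-1, g))
Add(Add(Function('a')(-142), 4630), Function('T')(-78, 131)) = Add(Add(Add(-1, -142), 4630), -2) = Add(Add(-143, 4630), -2) = Add(4487, -2) = 4485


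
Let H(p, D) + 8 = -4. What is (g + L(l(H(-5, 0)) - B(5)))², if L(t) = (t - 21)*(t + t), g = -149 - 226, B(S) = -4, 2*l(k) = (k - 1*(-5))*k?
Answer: 3705625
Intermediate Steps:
H(p, D) = -12 (H(p, D) = -8 - 4 = -12)
l(k) = k*(5 + k)/2 (l(k) = ((k - 1*(-5))*k)/2 = ((k + 5)*k)/2 = ((5 + k)*k)/2 = (k*(5 + k))/2 = k*(5 + k)/2)
g = -375
L(t) = 2*t*(-21 + t) (L(t) = (-21 + t)*(2*t) = 2*t*(-21 + t))
(g + L(l(H(-5, 0)) - B(5)))² = (-375 + 2*((½)*(-12)*(5 - 12) - 1*(-4))*(-21 + ((½)*(-12)*(5 - 12) - 1*(-4))))² = (-375 + 2*((½)*(-12)*(-7) + 4)*(-21 + ((½)*(-12)*(-7) + 4)))² = (-375 + 2*(42 + 4)*(-21 + (42 + 4)))² = (-375 + 2*46*(-21 + 46))² = (-375 + 2*46*25)² = (-375 + 2300)² = 1925² = 3705625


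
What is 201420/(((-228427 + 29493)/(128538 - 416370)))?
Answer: 28987560720/99467 ≈ 2.9143e+5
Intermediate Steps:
201420/(((-228427 + 29493)/(128538 - 416370))) = 201420/((-198934/(-287832))) = 201420/((-198934*(-1/287832))) = 201420/(99467/143916) = 201420*(143916/99467) = 28987560720/99467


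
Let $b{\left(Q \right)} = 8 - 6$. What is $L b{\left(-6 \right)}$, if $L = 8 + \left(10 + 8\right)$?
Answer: $52$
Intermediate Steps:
$b{\left(Q \right)} = 2$
$L = 26$ ($L = 8 + 18 = 26$)
$L b{\left(-6 \right)} = 26 \cdot 2 = 52$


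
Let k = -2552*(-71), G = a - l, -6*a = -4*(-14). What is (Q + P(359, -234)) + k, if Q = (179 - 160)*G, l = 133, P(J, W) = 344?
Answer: 536495/3 ≈ 1.7883e+5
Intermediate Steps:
a = -28/3 (a = -(-2)*(-14)/3 = -⅙*56 = -28/3 ≈ -9.3333)
G = -427/3 (G = -28/3 - 1*133 = -28/3 - 133 = -427/3 ≈ -142.33)
k = 181192
Q = -8113/3 (Q = (179 - 160)*(-427/3) = 19*(-427/3) = -8113/3 ≈ -2704.3)
(Q + P(359, -234)) + k = (-8113/3 + 344) + 181192 = -7081/3 + 181192 = 536495/3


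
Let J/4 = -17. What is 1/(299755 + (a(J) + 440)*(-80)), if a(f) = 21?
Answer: 1/262875 ≈ 3.8041e-6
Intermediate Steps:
J = -68 (J = 4*(-17) = -68)
1/(299755 + (a(J) + 440)*(-80)) = 1/(299755 + (21 + 440)*(-80)) = 1/(299755 + 461*(-80)) = 1/(299755 - 36880) = 1/262875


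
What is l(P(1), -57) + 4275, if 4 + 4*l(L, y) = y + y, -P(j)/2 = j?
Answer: 8491/2 ≈ 4245.5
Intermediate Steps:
P(j) = -2*j
l(L, y) = -1 + y/2 (l(L, y) = -1 + (y + y)/4 = -1 + (2*y)/4 = -1 + y/2)
l(P(1), -57) + 4275 = (-1 + (1/2)*(-57)) + 4275 = (-1 - 57/2) + 4275 = -59/2 + 4275 = 8491/2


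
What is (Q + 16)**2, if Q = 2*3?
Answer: 484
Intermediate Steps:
Q = 6
(Q + 16)**2 = (6 + 16)**2 = 22**2 = 484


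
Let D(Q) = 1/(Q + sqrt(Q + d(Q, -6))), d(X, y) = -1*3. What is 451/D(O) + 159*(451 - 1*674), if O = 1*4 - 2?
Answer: -34555 + 451*I ≈ -34555.0 + 451.0*I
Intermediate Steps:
d(X, y) = -3
O = 2 (O = 4 - 2 = 2)
D(Q) = 1/(Q + sqrt(-3 + Q)) (D(Q) = 1/(Q + sqrt(Q - 3)) = 1/(Q + sqrt(-3 + Q)))
451/D(O) + 159*(451 - 1*674) = 451/(1/(2 + sqrt(-3 + 2))) + 159*(451 - 1*674) = 451/(1/(2 + sqrt(-1))) + 159*(451 - 674) = 451/(1/(2 + I)) + 159*(-223) = 451/(((2 - I)/5)) - 35457 = 451*(2 + I) - 35457 = (902 + 451*I) - 35457 = -34555 + 451*I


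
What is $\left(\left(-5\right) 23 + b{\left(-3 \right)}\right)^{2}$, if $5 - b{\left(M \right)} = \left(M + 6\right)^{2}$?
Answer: $14161$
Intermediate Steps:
$b{\left(M \right)} = 5 - \left(6 + M\right)^{2}$ ($b{\left(M \right)} = 5 - \left(M + 6\right)^{2} = 5 - \left(6 + M\right)^{2}$)
$\left(\left(-5\right) 23 + b{\left(-3 \right)}\right)^{2} = \left(\left(-5\right) 23 + \left(5 - \left(6 - 3\right)^{2}\right)\right)^{2} = \left(-115 + \left(5 - 3^{2}\right)\right)^{2} = \left(-115 + \left(5 - 9\right)\right)^{2} = \left(-115 - 4\right)^{2} = \left(-119\right)^{2} = 14161$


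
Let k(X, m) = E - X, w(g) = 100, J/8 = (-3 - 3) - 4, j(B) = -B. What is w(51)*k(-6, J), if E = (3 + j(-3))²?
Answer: 4200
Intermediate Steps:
E = 36 (E = (3 - 1*(-3))² = (3 + 3)² = 6² = 36)
J = -80 (J = 8*((-3 - 3) - 4) = 8*(-6 - 4) = 8*(-10) = -80)
k(X, m) = 36 - X
w(51)*k(-6, J) = 100*(36 - 1*(-6)) = 100*(36 + 6) = 100*42 = 4200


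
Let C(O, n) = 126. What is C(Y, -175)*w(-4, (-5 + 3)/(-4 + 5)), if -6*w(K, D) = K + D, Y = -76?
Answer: 126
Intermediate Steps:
w(K, D) = -D/6 - K/6 (w(K, D) = -(K + D)/6 = -(D + K)/6 = -D/6 - K/6)
C(Y, -175)*w(-4, (-5 + 3)/(-4 + 5)) = 126*(-(-5 + 3)/(6*(-4 + 5)) - ⅙*(-4)) = 126*(-(-1)/(3*1) + ⅔) = 126*(-(-1)/3 + ⅔) = 126*(-⅙*(-2) + ⅔) = 126*(⅓ + ⅔) = 126*1 = 126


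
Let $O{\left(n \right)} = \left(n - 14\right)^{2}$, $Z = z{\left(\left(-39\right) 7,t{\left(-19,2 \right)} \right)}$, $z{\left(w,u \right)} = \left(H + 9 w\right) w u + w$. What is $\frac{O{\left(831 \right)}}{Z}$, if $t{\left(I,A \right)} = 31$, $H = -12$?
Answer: $\frac{667489}{20894874} \approx 0.031945$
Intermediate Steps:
$z{\left(w,u \right)} = w + u w \left(-12 + 9 w\right)$ ($z{\left(w,u \right)} = \left(-12 + 9 w\right) w u + w = w \left(-12 + 9 w\right) u + w = u w \left(-12 + 9 w\right) + w = w + u w \left(-12 + 9 w\right)$)
$Z = 20894874$ ($Z = \left(-39\right) 7 \left(1 - 372 + 9 \cdot 31 \left(\left(-39\right) 7\right)\right) = - 273 \left(1 - 372 + 9 \cdot 31 \left(-273\right)\right) = - 273 \left(1 - 372 - 76167\right) = \left(-273\right) \left(-76538\right) = 20894874$)
$O{\left(n \right)} = \left(-14 + n\right)^{2}$
$\frac{O{\left(831 \right)}}{Z} = \frac{\left(-14 + 831\right)^{2}}{20894874} = 817^{2} \cdot \frac{1}{20894874} = 667489 \cdot \frac{1}{20894874} = \frac{667489}{20894874}$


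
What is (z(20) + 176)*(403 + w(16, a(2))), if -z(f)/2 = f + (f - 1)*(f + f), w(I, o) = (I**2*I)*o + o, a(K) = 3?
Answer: -17568496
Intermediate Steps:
w(I, o) = o + o*I**3 (w(I, o) = I**3*o + o = o*I**3 + o = o + o*I**3)
z(f) = -2*f - 4*f*(-1 + f) (z(f) = -2*(f + (f - 1)*(f + f)) = -2*(f + (-1 + f)*(2*f)) = -2*(f + 2*f*(-1 + f)) = -2*f - 4*f*(-1 + f))
(z(20) + 176)*(403 + w(16, a(2))) = (2*20*(1 - 2*20) + 176)*(403 + 3*(1 + 16**3)) = (2*20*(1 - 40) + 176)*(403 + 3*(1 + 4096)) = (2*20*(-39) + 176)*(403 + 3*4097) = (-1560 + 176)*(403 + 12291) = -1384*12694 = -17568496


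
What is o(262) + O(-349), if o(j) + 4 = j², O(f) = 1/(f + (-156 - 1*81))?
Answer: 40223039/586 ≈ 68640.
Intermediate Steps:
O(f) = 1/(-237 + f) (O(f) = 1/(f + (-156 - 81)) = 1/(f - 237) = 1/(-237 + f))
o(j) = -4 + j²
o(262) + O(-349) = (-4 + 262²) + 1/(-237 - 349) = (-4 + 68644) + 1/(-586) = 68640 - 1/586 = 40223039/586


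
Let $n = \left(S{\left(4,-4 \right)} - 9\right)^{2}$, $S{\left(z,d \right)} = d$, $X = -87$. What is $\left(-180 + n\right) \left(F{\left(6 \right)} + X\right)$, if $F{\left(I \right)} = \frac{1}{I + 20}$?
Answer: $\frac{24871}{26} \approx 956.58$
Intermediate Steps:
$F{\left(I \right)} = \frac{1}{20 + I}$
$n = 169$ ($n = \left(-4 - 9\right)^{2} = \left(-13\right)^{2} = 169$)
$\left(-180 + n\right) \left(F{\left(6 \right)} + X\right) = \left(-180 + 169\right) \left(\frac{1}{20 + 6} - 87\right) = - 11 \left(\frac{1}{26} - 87\right) = \left(-11\right) \left(- \frac{2261}{26}\right) = \frac{24871}{26}$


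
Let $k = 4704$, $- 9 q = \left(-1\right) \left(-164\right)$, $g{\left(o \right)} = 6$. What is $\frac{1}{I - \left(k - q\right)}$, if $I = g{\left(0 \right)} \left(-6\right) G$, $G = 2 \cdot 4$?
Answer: $- \frac{9}{45092} \approx -0.00019959$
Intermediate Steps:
$q = - \frac{164}{9}$ ($q = - \frac{\left(-1\right) \left(-164\right)}{9} = \left(- \frac{1}{9}\right) 164 = - \frac{164}{9} \approx -18.222$)
$G = 8$
$I = -288$ ($I = 6 \left(-6\right) 8 = \left(-36\right) 8 = -288$)
$\frac{1}{I - \left(k - q\right)} = \frac{1}{-288 - \frac{42500}{9}} = \frac{1}{- \frac{45092}{9}} = - \frac{9}{45092}$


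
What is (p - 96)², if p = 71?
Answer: 625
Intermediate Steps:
(p - 96)² = (71 - 96)² = (-25)² = 625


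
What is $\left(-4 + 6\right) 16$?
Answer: $32$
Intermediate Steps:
$\left(-4 + 6\right) 16 = 2 \cdot 16 = 32$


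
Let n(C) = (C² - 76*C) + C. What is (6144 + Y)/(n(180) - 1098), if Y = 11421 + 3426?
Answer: 6997/5934 ≈ 1.1791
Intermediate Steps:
Y = 14847
n(C) = C² - 75*C
(6144 + Y)/(n(180) - 1098) = (6144 + 14847)/(180*(-75 + 180) - 1098) = 20991/(180*105 - 1098) = 20991/(18900 - 1098) = 20991/17802 = 20991*(1/17802) = 6997/5934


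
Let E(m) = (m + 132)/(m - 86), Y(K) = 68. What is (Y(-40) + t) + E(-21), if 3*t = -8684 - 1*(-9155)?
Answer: 23964/107 ≈ 223.96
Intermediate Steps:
E(m) = (132 + m)/(-86 + m)
t = 157 (t = (-8684 - 1*(-9155))/3 = (-8684 + 9155)/3 = (⅓)*471 = 157)
(Y(-40) + t) + E(-21) = (68 + 157) + (132 - 21)/(-86 - 21) = 225 + 111/(-107) = 225 - 1/107*111 = 225 - 111/107 = 23964/107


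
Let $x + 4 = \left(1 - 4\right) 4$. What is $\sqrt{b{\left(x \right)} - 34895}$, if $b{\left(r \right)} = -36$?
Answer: $i \sqrt{34931} \approx 186.9 i$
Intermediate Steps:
$x = -16$ ($x = -4 + \left(1 - 4\right) 4 = -4 - 12 = -16$)
$\sqrt{b{\left(x \right)} - 34895} = \sqrt{-36 - 34895} = \sqrt{-34931} = i \sqrt{34931}$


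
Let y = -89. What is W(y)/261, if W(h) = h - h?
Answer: 0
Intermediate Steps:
W(h) = 0
W(y)/261 = 0/261 = 0*(1/261) = 0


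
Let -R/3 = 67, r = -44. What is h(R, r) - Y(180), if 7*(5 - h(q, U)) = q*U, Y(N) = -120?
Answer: -7969/7 ≈ -1138.4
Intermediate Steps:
R = -201 (R = -3*67 = -201)
h(q, U) = 5 - U*q/7 (h(q, U) = 5 - q*U/7 = 5 - U*q/7)
h(R, r) - Y(180) = (5 - ⅐*(-44)*(-201)) - 1*(-120) = (5 - 8844/7) + 120 = -8809/7 + 120 = -7969/7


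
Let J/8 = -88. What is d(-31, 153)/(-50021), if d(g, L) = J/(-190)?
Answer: -352/4751995 ≈ -7.4074e-5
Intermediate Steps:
J = -704 (J = 8*(-88) = -704)
d(g, L) = 352/95 (d(g, L) = -704/(-190) = -704*(-1/190) = 352/95)
d(-31, 153)/(-50021) = (352/95)/(-50021) = (352/95)*(-1/50021) = -352/4751995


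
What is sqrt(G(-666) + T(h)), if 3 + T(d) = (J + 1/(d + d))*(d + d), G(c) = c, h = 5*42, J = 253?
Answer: 2*sqrt(26398) ≈ 324.95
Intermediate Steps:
h = 210
T(d) = -3 + 2*d*(253 + 1/(2*d)) (T(d) = -3 + (253 + 1/(d + d))*(d + d) = -3 + (253 + 1/(2*d))*(2*d) = -3 + 2*d*(253 + 1/(2*d)))
sqrt(G(-666) + T(h)) = sqrt(-666 + (-2 + 506*210)) = sqrt(-666 + (-2 + 106260)) = sqrt(-666 + 106258) = sqrt(105592) = 2*sqrt(26398)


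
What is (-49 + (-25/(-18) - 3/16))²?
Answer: 47375689/20736 ≈ 2284.7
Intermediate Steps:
(-49 + (-25/(-18) - 3/16))² = (-49 + (-25*(-1/18) - 3*1/16))² = (-49 + (25/18 - 3/16))² = (-49 + 173/144)² = (-6883/144)² = 47375689/20736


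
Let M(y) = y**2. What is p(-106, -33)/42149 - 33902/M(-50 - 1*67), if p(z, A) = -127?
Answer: -1430673901/576977661 ≈ -2.4796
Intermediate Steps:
p(-106, -33)/42149 - 33902/M(-50 - 1*67) = -127/42149 - 33902/(-50 - 1*67)**2 = -127*1/42149 - 33902/(-50 - 67)**2 = -127/42149 - 33902/((-117)**2) = -127/42149 - 33902/13689 = -1430673901/576977661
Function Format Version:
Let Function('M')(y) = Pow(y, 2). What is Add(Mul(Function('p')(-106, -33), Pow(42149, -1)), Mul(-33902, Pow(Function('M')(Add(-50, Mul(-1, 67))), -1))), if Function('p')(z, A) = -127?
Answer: Rational(-1430673901, 576977661) ≈ -2.4796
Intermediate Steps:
Add(Mul(Function('p')(-106, -33), Pow(42149, -1)), Mul(-33902, Pow(Function('M')(Add(-50, Mul(-1, 67))), -1))) = Add(Mul(-127, Pow(42149, -1)), Mul(-33902, Pow(Pow(Add(-50, Mul(-1, 67)), 2), -1))) = Add(Mul(-127, Rational(1, 42149)), Mul(-33902, Pow(Pow(Add(-50, -67), 2), -1))) = Add(Rational(-127, 42149), Mul(-33902, Pow(Pow(-117, 2), -1))) = Add(Rational(-127, 42149), Mul(-33902, Pow(13689, -1))) = Add(Rational(-127, 42149), Mul(-33902, Rational(1, 13689))) = Add(Rational(-127, 42149), Rational(-33902, 13689)) = Rational(-1430673901, 576977661)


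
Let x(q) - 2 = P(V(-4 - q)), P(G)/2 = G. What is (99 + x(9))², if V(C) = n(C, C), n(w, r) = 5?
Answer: 12321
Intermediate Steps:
V(C) = 5
P(G) = 2*G
x(q) = 12 (x(q) = 2 + 2*5 = 2 + 10 = 12)
(99 + x(9))² = (99 + 12)² = 111² = 12321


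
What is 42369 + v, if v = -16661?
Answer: 25708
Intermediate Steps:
42369 + v = 42369 - 16661 = 25708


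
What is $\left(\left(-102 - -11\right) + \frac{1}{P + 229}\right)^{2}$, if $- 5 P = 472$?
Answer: $\frac{3750092644}{452929} \approx 8279.6$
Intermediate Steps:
$P = - \frac{472}{5}$ ($P = \left(- \frac{1}{5}\right) 472 = - \frac{472}{5} \approx -94.4$)
$\left(\left(-102 - -11\right) + \frac{1}{P + 229}\right)^{2} = \left(\left(-102 - -11\right) + \frac{1}{- \frac{472}{5} + 229}\right)^{2} = \left(\left(-102 + 11\right) + \frac{1}{\frac{673}{5}}\right)^{2} = \left(-91 + \frac{5}{673}\right)^{2} = \left(- \frac{61238}{673}\right)^{2} = \frac{3750092644}{452929}$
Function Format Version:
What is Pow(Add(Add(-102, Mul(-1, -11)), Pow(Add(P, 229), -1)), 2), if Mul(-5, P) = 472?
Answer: Rational(3750092644, 452929) ≈ 8279.6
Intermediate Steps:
P = Rational(-472, 5) (P = Mul(Rational(-1, 5), 472) = Rational(-472, 5) ≈ -94.400)
Pow(Add(Add(-102, Mul(-1, -11)), Pow(Add(P, 229), -1)), 2) = Pow(Add(Add(-102, Mul(-1, -11)), Pow(Add(Rational(-472, 5), 229), -1)), 2) = Pow(Add(Add(-102, 11), Pow(Rational(673, 5), -1)), 2) = Pow(Add(-91, Rational(5, 673)), 2) = Pow(Rational(-61238, 673), 2) = Rational(3750092644, 452929)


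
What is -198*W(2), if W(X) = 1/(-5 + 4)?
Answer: 198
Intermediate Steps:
W(X) = -1 (W(X) = 1/(-1) = -1)
-198*W(2) = -198*(-1) = 198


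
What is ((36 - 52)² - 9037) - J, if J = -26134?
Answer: 17353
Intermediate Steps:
((36 - 52)² - 9037) - J = ((36 - 52)² - 9037) - 1*(-26134) = ((-16)² - 9037) + 26134 = (256 - 9037) + 26134 = -8781 + 26134 = 17353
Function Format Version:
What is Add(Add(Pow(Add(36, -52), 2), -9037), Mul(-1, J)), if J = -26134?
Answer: 17353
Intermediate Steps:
Add(Add(Pow(Add(36, -52), 2), -9037), Mul(-1, J)) = Add(Add(Pow(Add(36, -52), 2), -9037), Mul(-1, -26134)) = Add(Add(Pow(-16, 2), -9037), 26134) = Add(Add(256, -9037), 26134) = Add(-8781, 26134) = 17353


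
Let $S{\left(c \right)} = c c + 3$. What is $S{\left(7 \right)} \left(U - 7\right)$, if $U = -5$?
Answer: $-624$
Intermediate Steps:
$S{\left(c \right)} = 3 + c^{2}$ ($S{\left(c \right)} = c^{2} + 3 = 3 + c^{2}$)
$S{\left(7 \right)} \left(U - 7\right) = \left(3 + 7^{2}\right) \left(-5 - 7\right) = \left(3 + 49\right) \left(-12\right) = 52 \left(-12\right) = -624$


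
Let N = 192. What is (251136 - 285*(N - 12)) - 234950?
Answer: -35114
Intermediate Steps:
(251136 - 285*(N - 12)) - 234950 = (251136 - 285*(192 - 12)) - 234950 = (251136 - 285*180) - 234950 = (251136 - 51300) - 234950 = 199836 - 234950 = -35114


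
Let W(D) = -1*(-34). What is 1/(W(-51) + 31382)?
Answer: 1/31416 ≈ 3.1831e-5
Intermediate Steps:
W(D) = 34
1/(W(-51) + 31382) = 1/(34 + 31382) = 1/31416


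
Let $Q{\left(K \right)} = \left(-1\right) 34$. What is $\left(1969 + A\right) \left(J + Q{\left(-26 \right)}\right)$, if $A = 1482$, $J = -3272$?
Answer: $-11409006$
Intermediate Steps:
$Q{\left(K \right)} = -34$
$\left(1969 + A\right) \left(J + Q{\left(-26 \right)}\right) = \left(1969 + 1482\right) \left(-3272 - 34\right) = 3451 \left(-3306\right) = -11409006$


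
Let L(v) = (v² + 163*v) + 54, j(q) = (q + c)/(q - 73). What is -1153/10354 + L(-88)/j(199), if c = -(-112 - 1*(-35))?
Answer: -711688001/238142 ≈ -2988.5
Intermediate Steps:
c = 77 (c = -(-112 + 35) = -1*(-77) = 77)
j(q) = (77 + q)/(-73 + q) (j(q) = (q + 77)/(q - 73) = (77 + q)/(-73 + q))
L(v) = 54 + v² + 163*v
-1153/10354 + L(-88)/j(199) = -1153/10354 + (54 + (-88)² + 163*(-88))/(((77 + 199)/(-73 + 199))) = -1153*1/10354 + (54 + 7744 - 14344)/((276/126)) = -1153/10354 - 6546/((1/126)*276) = -1153/10354 - 6546/46/21 = -1153/10354 - 6546*21/46 = -1153/10354 - 68733/23 = -711688001/238142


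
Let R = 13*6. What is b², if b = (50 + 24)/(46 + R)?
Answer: 1369/3844 ≈ 0.35614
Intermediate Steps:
R = 78
b = 37/62 (b = (50 + 24)/(46 + 78) = 74/124 = 74*(1/124) = 37/62 ≈ 0.59677)
b² = (37/62)² = 1369/3844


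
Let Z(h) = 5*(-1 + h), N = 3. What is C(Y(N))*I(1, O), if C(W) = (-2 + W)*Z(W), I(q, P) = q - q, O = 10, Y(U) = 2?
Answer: 0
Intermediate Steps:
Z(h) = -5 + 5*h
I(q, P) = 0
C(W) = (-5 + 5*W)*(-2 + W) (C(W) = (-2 + W)*(-5 + 5*W) = (-5 + 5*W)*(-2 + W))
C(Y(N))*I(1, O) = (5*(-1 + 2)*(-2 + 2))*0 = (5*1*0)*0 = 0*0 = 0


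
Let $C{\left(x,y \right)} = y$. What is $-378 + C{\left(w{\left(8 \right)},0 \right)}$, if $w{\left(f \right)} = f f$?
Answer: $-378$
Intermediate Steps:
$w{\left(f \right)} = f^{2}$
$-378 + C{\left(w{\left(8 \right)},0 \right)} = -378 + 0 = -378$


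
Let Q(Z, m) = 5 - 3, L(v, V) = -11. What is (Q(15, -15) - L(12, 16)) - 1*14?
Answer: -1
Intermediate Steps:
Q(Z, m) = 2
(Q(15, -15) - L(12, 16)) - 1*14 = (2 - 1*(-11)) - 1*14 = (2 + 11) - 14 = 13 - 14 = -1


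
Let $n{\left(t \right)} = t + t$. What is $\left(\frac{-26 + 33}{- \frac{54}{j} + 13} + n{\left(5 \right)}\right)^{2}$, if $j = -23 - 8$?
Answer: $\frac{22915369}{208849} \approx 109.72$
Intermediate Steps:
$j = -31$
$n{\left(t \right)} = 2 t$
$\left(\frac{-26 + 33}{- \frac{54}{j} + 13} + n{\left(5 \right)}\right)^{2} = \left(\frac{-26 + 33}{- \frac{54}{-31} + 13} + 2 \cdot 5\right)^{2} = \left(\frac{7}{\left(-54\right) \left(- \frac{1}{31}\right) + 13} + 10\right)^{2} = \left(\frac{7}{\frac{54}{31} + 13} + 10\right)^{2} = \left(\frac{7}{\frac{457}{31}} + 10\right)^{2} = \left(7 \cdot \frac{31}{457} + 10\right)^{2} = \left(\frac{217}{457} + 10\right)^{2} = \left(\frac{4787}{457}\right)^{2} = \frac{22915369}{208849}$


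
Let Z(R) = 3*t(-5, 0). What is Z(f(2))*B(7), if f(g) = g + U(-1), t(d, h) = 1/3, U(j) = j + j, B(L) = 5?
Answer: 5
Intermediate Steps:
U(j) = 2*j
t(d, h) = ⅓
f(g) = -2 + g (f(g) = g + 2*(-1) = g - 2 = -2 + g)
Z(R) = 1 (Z(R) = 3*(⅓) = 1)
Z(f(2))*B(7) = 1*5 = 5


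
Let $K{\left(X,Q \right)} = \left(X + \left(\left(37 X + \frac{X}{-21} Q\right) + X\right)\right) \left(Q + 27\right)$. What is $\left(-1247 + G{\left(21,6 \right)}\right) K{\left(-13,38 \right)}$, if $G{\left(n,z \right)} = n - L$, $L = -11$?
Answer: $\frac{267277725}{7} \approx 3.8183 \cdot 10^{7}$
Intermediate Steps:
$K{\left(X,Q \right)} = \left(27 + Q\right) \left(39 X - \frac{Q X}{21}\right)$ ($K{\left(X,Q \right)} = \left(X + \left(\left(37 X + X \left(- \frac{1}{21}\right) Q\right) + X\right)\right) \left(27 + Q\right) = \left(X + \left(\left(37 X + - \frac{X}{21} Q\right) + X\right)\right) \left(27 + Q\right) = \left(X - \left(- 38 X + \frac{Q X}{21}\right)\right) \left(27 + Q\right) = \left(39 X - \frac{Q X}{21}\right) \left(27 + Q\right) = \left(27 + Q\right) \left(39 X - \frac{Q X}{21}\right)$)
$G{\left(n,z \right)} = 11 + n$ ($G{\left(n,z \right)} = n - -11 = n + 11 = 11 + n$)
$\left(-1247 + G{\left(21,6 \right)}\right) K{\left(-13,38 \right)} = \left(-1247 + \left(11 + 21\right)\right) \frac{1}{21} \left(-13\right) \left(22113 - 38^{2} + 792 \cdot 38\right) = \left(-1247 + 32\right) \frac{1}{21} \left(-13\right) \left(22113 - 1444 + 30096\right) = - 1215 \cdot \frac{1}{21} \left(-13\right) \left(22113 - 1444 + 30096\right) = - 1215 \cdot \frac{1}{21} \left(-13\right) 50765 = \left(-1215\right) \left(- \frac{659945}{21}\right) = \frac{267277725}{7}$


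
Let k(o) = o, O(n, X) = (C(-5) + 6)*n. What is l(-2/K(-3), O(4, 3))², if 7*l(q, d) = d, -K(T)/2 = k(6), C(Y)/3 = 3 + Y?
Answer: 0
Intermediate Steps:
C(Y) = 9 + 3*Y (C(Y) = 3*(3 + Y) = 9 + 3*Y)
O(n, X) = 0 (O(n, X) = ((9 + 3*(-5)) + 6)*n = ((9 - 15) + 6)*n = (-6 + 6)*n = 0*n = 0)
K(T) = -12 (K(T) = -2*6 = -12)
l(q, d) = d/7
l(-2/K(-3), O(4, 3))² = ((⅐)*0)² = 0² = 0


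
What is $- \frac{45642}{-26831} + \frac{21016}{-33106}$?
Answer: $\frac{473571878}{444133543} \approx 1.0663$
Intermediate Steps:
$- \frac{45642}{-26831} + \frac{21016}{-33106} = \left(-45642\right) \left(- \frac{1}{26831}\right) + 21016 \left(- \frac{1}{33106}\right) = \frac{45642}{26831} - \frac{10508}{16553} = \frac{473571878}{444133543}$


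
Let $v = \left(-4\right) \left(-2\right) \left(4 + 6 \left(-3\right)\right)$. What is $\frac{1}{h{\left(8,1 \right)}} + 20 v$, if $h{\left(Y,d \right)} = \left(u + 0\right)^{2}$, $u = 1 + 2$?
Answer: $- \frac{20159}{9} \approx -2239.9$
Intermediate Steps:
$u = 3$
$h{\left(Y,d \right)} = 9$ ($h{\left(Y,d \right)} = \left(3 + 0\right)^{2} = 3^{2} = 9$)
$v = -112$ ($v = 8 \left(4 - 18\right) = 8 \left(-14\right) = -112$)
$\frac{1}{h{\left(8,1 \right)}} + 20 v = \frac{1}{9} + 20 \left(-112\right) = \frac{1}{9} - 2240 = - \frac{20159}{9}$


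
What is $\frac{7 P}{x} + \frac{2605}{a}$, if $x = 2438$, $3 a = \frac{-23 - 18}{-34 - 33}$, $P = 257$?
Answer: $\frac{1276622749}{99958} \approx 12772.0$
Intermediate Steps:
$a = \frac{41}{201}$ ($a = \frac{\left(-23 - 18\right) \frac{1}{-34 - 33}}{3} = \frac{\left(-41\right) \frac{1}{-67}}{3} = \frac{\left(-41\right) \left(- \frac{1}{67}\right)}{3} = \frac{1}{3} \cdot \frac{41}{67} = \frac{41}{201} \approx 0.20398$)
$\frac{7 P}{x} + \frac{2605}{a} = \frac{7 \cdot 257}{2438} + \frac{2605}{\frac{41}{201}} = 1799 \cdot \frac{1}{2438} + 2605 \cdot \frac{201}{41} = \frac{1799}{2438} + \frac{523605}{41} = \frac{1276622749}{99958}$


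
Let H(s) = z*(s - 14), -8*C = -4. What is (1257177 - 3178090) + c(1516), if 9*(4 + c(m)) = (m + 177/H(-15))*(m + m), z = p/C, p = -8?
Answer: -736053895/522 ≈ -1.4101e+6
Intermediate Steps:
C = ½ (C = -⅛*(-4) = ½ ≈ 0.50000)
z = -16 (z = -8/½ = -8*2 = -16)
H(s) = 224 - 16*s (H(s) = -16*(s - 14) = -16*(-14 + s) = 224 - 16*s)
c(m) = -4 + 2*m*(177/464 + m)/9 (c(m) = -4 + ((m + 177/(224 - 16*(-15)))*(m + m))/9 = -4 + ((m + 177/(224 + 240))*(2*m))/9 = -4 + ((m + 177/464)*(2*m))/9 = -4 + ((177/464 + m)*(2*m))/9 = -4 + (2*m*(177/464 + m))/9 = -4 + 2*m*(177/464 + m)/9)
(1257177 - 3178090) + c(1516) = (1257177 - 3178090) + (-4 + (2/9)*1516² + (59/696)*1516) = -1920913 + (-4 + (2/9)*2298256 + 22361/174) = -1920913 + (-4 + 4596512/9 + 22361/174) = -1920913 + 266662691/522 = -736053895/522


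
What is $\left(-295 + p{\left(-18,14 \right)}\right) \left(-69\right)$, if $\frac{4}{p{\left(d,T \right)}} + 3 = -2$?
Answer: $\frac{102051}{5} \approx 20410.0$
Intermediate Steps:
$p{\left(d,T \right)} = - \frac{4}{5}$ ($p{\left(d,T \right)} = \frac{4}{-3 - 2} = \frac{4}{-5} = 4 \left(- \frac{1}{5}\right) = - \frac{4}{5}$)
$\left(-295 + p{\left(-18,14 \right)}\right) \left(-69\right) = \left(-295 - \frac{4}{5}\right) \left(-69\right) = \left(- \frac{1479}{5}\right) \left(-69\right) = \frac{102051}{5}$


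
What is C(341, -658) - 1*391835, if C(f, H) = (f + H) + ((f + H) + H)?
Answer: -393127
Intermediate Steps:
C(f, H) = 2*f + 3*H (C(f, H) = (H + f) + ((H + f) + H) = (H + f) + (f + 2*H) = 2*f + 3*H)
C(341, -658) - 1*391835 = (2*341 + 3*(-658)) - 1*391835 = (682 - 1974) - 391835 = -1292 - 391835 = -393127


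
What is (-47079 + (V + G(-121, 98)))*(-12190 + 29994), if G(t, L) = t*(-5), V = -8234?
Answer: -974021232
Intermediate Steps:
G(t, L) = -5*t
(-47079 + (V + G(-121, 98)))*(-12190 + 29994) = (-47079 + (-8234 - 5*(-121)))*(-12190 + 29994) = (-47079 + (-8234 + 605))*17804 = (-47079 - 7629)*17804 = -54708*17804 = -974021232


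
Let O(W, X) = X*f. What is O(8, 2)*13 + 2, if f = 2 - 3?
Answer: -24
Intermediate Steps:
f = -1
O(W, X) = -X (O(W, X) = X*(-1) = -X)
O(8, 2)*13 + 2 = -1*2*13 + 2 = -2*13 + 2 = -26 + 2 = -24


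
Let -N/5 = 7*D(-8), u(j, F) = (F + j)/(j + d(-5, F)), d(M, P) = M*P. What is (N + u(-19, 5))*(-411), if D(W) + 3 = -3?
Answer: -1901697/22 ≈ -86441.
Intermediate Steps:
D(W) = -6 (D(W) = -3 - 3 = -6)
u(j, F) = (F + j)/(j - 5*F)
N = 210 (N = -35*(-6) = -5*(-42) = 210)
(N + u(-19, 5))*(-411) = (210 + (5 - 19)/(-19 - 5*5))*(-411) = (210 - 14/(-19 - 25))*(-411) = (210 - 14/(-44))*(-411) = (210 - 1/44*(-14))*(-411) = (210 + 7/22)*(-411) = (4627/22)*(-411) = -1901697/22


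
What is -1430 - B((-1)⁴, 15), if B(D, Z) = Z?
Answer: -1445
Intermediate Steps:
-1430 - B((-1)⁴, 15) = -1430 - 1*15 = -1430 - 15 = -1445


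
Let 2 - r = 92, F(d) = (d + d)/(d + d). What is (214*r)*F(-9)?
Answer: -19260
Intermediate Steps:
F(d) = 1 (F(d) = (2*d)/((2*d)) = (2*d)*(1/(2*d)) = 1)
r = -90 (r = 2 - 1*92 = 2 - 92 = -90)
(214*r)*F(-9) = (214*(-90))*1 = -19260*1 = -19260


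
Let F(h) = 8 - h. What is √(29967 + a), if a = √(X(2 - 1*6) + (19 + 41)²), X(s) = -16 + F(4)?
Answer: √(29967 + 2*√897) ≈ 173.28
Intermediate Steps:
X(s) = -12 (X(s) = -16 + (8 - 1*4) = -16 + (8 - 4) = -16 + 4 = -12)
a = 2*√897 (a = √(-12 + (19 + 41)²) = √(-12 + 60²) = √(-12 + 3600) = √3588 = 2*√897 ≈ 59.900)
√(29967 + a) = √(29967 + 2*√897)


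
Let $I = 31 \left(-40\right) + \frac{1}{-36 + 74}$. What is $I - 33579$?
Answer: $- \frac{1323121}{38} \approx -34819.0$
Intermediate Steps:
$I = - \frac{47119}{38}$ ($I = -1240 + \frac{1}{38} = - \frac{47119}{38} \approx -1240.0$)
$I - 33579 = - \frac{47119}{38} - 33579 = - \frac{1323121}{38}$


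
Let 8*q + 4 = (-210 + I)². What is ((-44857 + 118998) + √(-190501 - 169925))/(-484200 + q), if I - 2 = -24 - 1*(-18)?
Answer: -74141/478476 - I*√360426/478476 ≈ -0.15495 - 0.0012547*I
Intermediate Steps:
I = -4 (I = 2 + (-24 - 1*(-18)) = 2 + (-24 + 18) = 2 - 6 = -4)
q = 5724 (q = -½ + (-210 - 4)²/8 = -½ + (⅛)*(-214)² = -½ + (⅛)*45796 = -½ + 11449/2 = 5724)
((-44857 + 118998) + √(-190501 - 169925))/(-484200 + q) = ((-44857 + 118998) + √(-190501 - 169925))/(-484200 + 5724) = (74141 + √(-360426))/(-478476) = (74141 + I*√360426)*(-1/478476) = -74141/478476 - I*√360426/478476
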